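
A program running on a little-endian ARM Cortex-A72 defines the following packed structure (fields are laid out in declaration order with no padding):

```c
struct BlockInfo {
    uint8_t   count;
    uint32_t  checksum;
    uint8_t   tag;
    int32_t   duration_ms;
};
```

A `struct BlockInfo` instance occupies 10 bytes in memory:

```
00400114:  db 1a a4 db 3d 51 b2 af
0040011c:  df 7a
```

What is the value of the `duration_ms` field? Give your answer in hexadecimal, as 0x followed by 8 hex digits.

0x7ADFAFB2

`duration_ms` follows `count` (1 B), `checksum` (4 B), `tag` (1 B), so it starts at offset 1 + 4 + 1 = 6 and occupies 4 bytes.
Bytes at offsets 6..9: B2 AF DF 7A.
Little-endian stores the least-significant byte at the lowest address.
Reassemble most-significant byte first: 7A DF AF B2 → 0x7ADFAFB2.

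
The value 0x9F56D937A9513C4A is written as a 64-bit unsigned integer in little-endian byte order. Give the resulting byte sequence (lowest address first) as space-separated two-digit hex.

4A 3C 51 A9 37 D9 56 9F

Split into bytes (most-significant first): 9F 56 D9 37 A9 51 3C 4A.
Little-endian: lowest address holds the least-significant byte.
So at ascending addresses the bytes are 4A 3C 51 A9 37 D9 56 9F.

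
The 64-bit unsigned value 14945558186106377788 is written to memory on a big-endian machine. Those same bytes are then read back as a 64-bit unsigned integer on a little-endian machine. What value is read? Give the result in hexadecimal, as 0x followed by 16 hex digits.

14945558186106377788 in 64-bit hexadecimal is 0xCF6949FC3CCD563C.
Stored big-endian, the bytes at ascending addresses are CF 69 49 FC 3C CD 56 3C.
Read back as little-endian, the first byte is least significant, giving 0x3C56CD3CFC4969CF.

0x3C56CD3CFC4969CF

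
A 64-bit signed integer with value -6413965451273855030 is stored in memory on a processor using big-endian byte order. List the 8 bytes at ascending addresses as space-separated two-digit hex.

Two's complement of -6413965451273855030 in 64 bits: 6413965451273855030 = 0x5902FB9864CE6036; invert → 0xA6FD04679B319FC9; add 1 → 0xA6FD04679B319FCA.
Split into bytes (most-significant first): A6 FD 04 67 9B 31 9F CA.
Big-endian stores the most-significant byte at the lowest address.
So the memory order matches the most-significant-first order: A6 FD 04 67 9B 31 9F CA.

A6 FD 04 67 9B 31 9F CA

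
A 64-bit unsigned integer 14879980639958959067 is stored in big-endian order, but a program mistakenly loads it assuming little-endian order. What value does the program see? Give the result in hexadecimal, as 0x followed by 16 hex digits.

0xDB8371F58D4F80CE

14879980639958959067 in 64-bit hexadecimal is 0xCE804F8DF57183DB.
Stored big-endian, the bytes at ascending addresses are CE 80 4F 8D F5 71 83 DB.
Read back as little-endian, the first byte is least significant, giving 0xDB8371F58D4F80CE.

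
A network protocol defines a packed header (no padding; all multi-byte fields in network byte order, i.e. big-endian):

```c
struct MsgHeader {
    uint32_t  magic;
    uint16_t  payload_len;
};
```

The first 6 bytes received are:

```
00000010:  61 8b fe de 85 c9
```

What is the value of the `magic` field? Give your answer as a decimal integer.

1636564702

`magic` is the first field, at byte offset 0, occupying 4 bytes.
Bytes at offsets 0..3: 61 8B FE DE.
Big-endian: lowest address holds the most-significant byte.
The bytes are already most-significant first: 0x618BFEDE.
0x618BFEDE = 1636564702.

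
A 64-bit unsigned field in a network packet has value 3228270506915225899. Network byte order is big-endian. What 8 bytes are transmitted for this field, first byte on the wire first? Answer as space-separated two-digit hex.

3228270506915225899 in hexadecimal, padded to 64 bits, is 0x2CCD1EEC038D612B.
Split into bytes (most-significant first): 2C CD 1E EC 03 8D 61 2B.
Big-endian stores the most-significant byte at the lowest address.
So the memory order matches the most-significant-first order: 2C CD 1E EC 03 8D 61 2B.

2C CD 1E EC 03 8D 61 2B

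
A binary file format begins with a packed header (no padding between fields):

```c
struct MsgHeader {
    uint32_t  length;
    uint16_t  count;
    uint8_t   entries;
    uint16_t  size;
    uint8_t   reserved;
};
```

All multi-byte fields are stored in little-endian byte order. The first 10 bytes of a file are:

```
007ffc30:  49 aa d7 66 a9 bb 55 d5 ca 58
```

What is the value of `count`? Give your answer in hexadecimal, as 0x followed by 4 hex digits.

0xBBA9

`count` follows `length` (4 bytes), so it starts at byte offset 4 and occupies 2 bytes.
Bytes at offsets 4..5: A9 BB.
Little-endian: lowest address holds the least-significant byte.
Reassemble most-significant byte first: BB A9 → 0xBBA9.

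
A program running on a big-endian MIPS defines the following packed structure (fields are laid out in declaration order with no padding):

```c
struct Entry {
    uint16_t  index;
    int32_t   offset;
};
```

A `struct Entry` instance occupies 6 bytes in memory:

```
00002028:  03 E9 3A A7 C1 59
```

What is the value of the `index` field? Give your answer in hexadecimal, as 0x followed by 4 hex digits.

`index` is the first field, at byte offset 0, occupying 2 bytes.
Bytes at offsets 0..1: 03 E9.
Big-endian stores the most-significant byte at the lowest address.
The bytes are already most-significant first: 0x03E9.

0x03E9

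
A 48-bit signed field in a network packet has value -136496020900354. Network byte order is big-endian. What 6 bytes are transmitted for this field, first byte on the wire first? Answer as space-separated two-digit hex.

83 DB 8B 29 35 FE

Two's complement of -136496020900354 in 48 bits: 136496020900354 = 0x7C2474D6CA02; invert → 0x83DB8B2935FD; add 1 → 0x83DB8B2935FE.
Split into bytes (most-significant first): 83 DB 8B 29 35 FE.
Big-endian stores the most-significant byte at the lowest address.
So the memory order matches the most-significant-first order: 83 DB 8B 29 35 FE.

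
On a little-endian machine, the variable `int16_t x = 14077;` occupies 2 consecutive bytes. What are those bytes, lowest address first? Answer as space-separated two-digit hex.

14077 in hexadecimal, padded to 16 bits, is 0x36FD.
Split into bytes (most-significant first): 36 FD.
Little-endian stores the least-significant byte at the lowest address.
So at ascending addresses the bytes are FD 36.

FD 36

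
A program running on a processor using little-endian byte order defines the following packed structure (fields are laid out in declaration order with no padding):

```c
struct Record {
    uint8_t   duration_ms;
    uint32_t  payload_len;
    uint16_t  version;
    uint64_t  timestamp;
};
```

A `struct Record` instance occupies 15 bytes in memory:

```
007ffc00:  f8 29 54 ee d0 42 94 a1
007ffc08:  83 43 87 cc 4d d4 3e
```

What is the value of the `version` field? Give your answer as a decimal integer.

37954

`version` follows `duration_ms` (1 B), `payload_len` (4 B), so it starts at offset 1 + 4 = 5 and occupies 2 bytes.
Bytes at offsets 5..6: 42 94.
In little-endian order the low byte comes first in memory.
Reassemble most-significant byte first: 94 42 → 0x9442.
0x9442 = 37954.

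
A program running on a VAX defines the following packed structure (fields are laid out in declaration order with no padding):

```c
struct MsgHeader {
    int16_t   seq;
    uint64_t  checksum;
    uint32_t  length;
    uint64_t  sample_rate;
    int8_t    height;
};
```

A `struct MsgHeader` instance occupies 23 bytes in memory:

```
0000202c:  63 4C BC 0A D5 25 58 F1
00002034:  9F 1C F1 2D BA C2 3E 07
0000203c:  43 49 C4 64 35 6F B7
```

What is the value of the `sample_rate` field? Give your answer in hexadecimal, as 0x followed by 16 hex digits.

`sample_rate` follows `seq` (2 B), `checksum` (8 B), `length` (4 B), so it starts at offset 2 + 8 + 4 = 14 and occupies 8 bytes.
Bytes at offsets 14..21: 3E 07 43 49 C4 64 35 6F.
Little-endian: lowest address holds the least-significant byte.
Reassemble most-significant byte first: 6F 35 64 C4 49 43 07 3E → 0x6F3564C44943073E.

0x6F3564C44943073E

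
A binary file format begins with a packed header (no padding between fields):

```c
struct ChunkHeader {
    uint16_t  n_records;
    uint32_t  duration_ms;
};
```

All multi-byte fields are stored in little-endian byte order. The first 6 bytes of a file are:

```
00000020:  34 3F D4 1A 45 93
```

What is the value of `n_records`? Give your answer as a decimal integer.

16180

`n_records` is the first field, at byte offset 0, occupying 2 bytes.
Bytes at offsets 0..1: 34 3F.
Little-endian stores the least-significant byte at the lowest address.
Reassemble most-significant byte first: 3F 34 → 0x3F34.
0x3F34 = 16180.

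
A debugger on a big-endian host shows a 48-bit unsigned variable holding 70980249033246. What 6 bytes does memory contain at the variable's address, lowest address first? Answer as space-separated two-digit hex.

40 8E 60 87 9A 1E

70980249033246 in hexadecimal, padded to 48 bits, is 0x408E60879A1E.
Split into bytes (most-significant first): 40 8E 60 87 9A 1E.
In big-endian order the high byte comes first in memory.
So the memory order matches the most-significant-first order: 40 8E 60 87 9A 1E.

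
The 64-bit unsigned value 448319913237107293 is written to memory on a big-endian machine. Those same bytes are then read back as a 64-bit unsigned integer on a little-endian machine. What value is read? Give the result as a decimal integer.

448319913237107293 in 64-bit hexadecimal is 0x0638C095F63B525D.
Stored big-endian, the bytes at ascending addresses are 06 38 C0 95 F6 3B 52 5D.
Read back as little-endian, the first byte is least significant, giving 0x5D523BF695C03806.
0x5D523BF695C03806 = 6724503123877967878.

6724503123877967878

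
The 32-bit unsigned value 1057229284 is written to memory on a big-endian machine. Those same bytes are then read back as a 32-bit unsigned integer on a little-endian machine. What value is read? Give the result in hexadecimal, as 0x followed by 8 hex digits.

1057229284 in 32-bit hexadecimal is 0x3F0409E4.
Stored big-endian, the bytes at ascending addresses are 3F 04 09 E4.
Read back as little-endian, the first byte is least significant, giving 0xE409043F.

0xE409043F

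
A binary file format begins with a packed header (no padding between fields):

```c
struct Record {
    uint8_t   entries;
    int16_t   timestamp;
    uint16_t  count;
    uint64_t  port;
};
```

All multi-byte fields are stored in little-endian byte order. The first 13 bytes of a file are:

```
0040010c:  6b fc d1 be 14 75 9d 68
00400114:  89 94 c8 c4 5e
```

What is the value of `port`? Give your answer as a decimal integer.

6828803475286564213

`port` follows `entries` (1 B), `timestamp` (2 B), `count` (2 B), so it starts at offset 1 + 2 + 2 = 5 and occupies 8 bytes.
Bytes at offsets 5..12: 75 9D 68 89 94 C8 C4 5E.
Little-endian stores the least-significant byte at the lowest address.
Reassemble most-significant byte first: 5E C4 C8 94 89 68 9D 75 → 0x5EC4C89489689D75.
0x5EC4C89489689D75 = 6828803475286564213.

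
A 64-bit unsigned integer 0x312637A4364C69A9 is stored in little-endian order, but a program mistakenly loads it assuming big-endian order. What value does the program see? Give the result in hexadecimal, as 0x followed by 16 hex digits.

0xA9694C36A4372631

Stored little-endian, the bytes at ascending addresses are A9 69 4C 36 A4 37 26 31.
Read back as big-endian, the last byte is least significant, giving 0xA9694C36A4372631.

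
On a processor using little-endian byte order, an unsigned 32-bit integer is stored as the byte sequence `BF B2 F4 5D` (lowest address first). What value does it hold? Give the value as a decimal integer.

Little-endian stores the least-significant byte at the lowest address.
Reassemble most-significant byte first: 5D F4 B2 BF → 0x5DF4B2BF.
0x5DF4B2BF = 1576317631.

1576317631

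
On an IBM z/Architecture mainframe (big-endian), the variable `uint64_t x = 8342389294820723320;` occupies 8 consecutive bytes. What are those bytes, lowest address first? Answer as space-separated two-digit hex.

73 C6 1E DD 1F CF 8A 78

8342389294820723320 in hexadecimal, padded to 64 bits, is 0x73C61EDD1FCF8A78.
Split into bytes (most-significant first): 73 C6 1E DD 1F CF 8A 78.
Big-endian: lowest address holds the most-significant byte.
So the memory order matches the most-significant-first order: 73 C6 1E DD 1F CF 8A 78.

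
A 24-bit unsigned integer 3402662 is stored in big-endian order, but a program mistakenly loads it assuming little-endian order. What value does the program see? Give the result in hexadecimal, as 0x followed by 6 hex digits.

3402662 in 24-bit hexadecimal is 0x33EBA6.
Stored big-endian, the bytes at ascending addresses are 33 EB A6.
Read back as little-endian, the first byte is least significant, giving 0xA6EB33.

0xA6EB33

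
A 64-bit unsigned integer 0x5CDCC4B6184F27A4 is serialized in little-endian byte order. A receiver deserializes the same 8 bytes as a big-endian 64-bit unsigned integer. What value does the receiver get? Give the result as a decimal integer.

Stored little-endian, the bytes at ascending addresses are A4 27 4F 18 B6 C4 DC 5C.
Read back as big-endian, the last byte is least significant, giving 0xA4274F18B6C4DC5C.
0xA4274F18B6C4DC5C = 11828509913876061276.

11828509913876061276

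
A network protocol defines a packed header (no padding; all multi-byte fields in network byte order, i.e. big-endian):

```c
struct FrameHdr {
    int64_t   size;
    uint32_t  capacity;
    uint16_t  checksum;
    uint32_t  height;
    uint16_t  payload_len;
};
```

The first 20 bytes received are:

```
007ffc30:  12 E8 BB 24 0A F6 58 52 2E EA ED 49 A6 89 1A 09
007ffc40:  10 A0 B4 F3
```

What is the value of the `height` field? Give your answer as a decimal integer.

`height` follows `size` (8 B), `capacity` (4 B), `checksum` (2 B), so it starts at offset 8 + 4 + 2 = 14 and occupies 4 bytes.
Bytes at offsets 14..17: 1A 09 10 A0.
Big-endian stores the most-significant byte at the lowest address.
The bytes are already most-significant first: 0x1A0910A0.
0x1A0910A0 = 436801696.

436801696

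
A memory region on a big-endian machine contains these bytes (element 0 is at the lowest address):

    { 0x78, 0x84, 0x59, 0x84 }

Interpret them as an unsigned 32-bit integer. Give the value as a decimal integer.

2021939588

Big-endian: lowest address holds the most-significant byte.
The bytes are already most-significant first: 0x78845984.
0x78845984 = 2021939588.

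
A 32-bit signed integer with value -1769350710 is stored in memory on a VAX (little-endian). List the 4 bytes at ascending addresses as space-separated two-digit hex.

CA D9 89 96

Two's complement of -1769350710 in 32 bits: 1769350710 = 0x69762636; invert → 0x9689D9C9; add 1 → 0x9689D9CA.
Split into bytes (most-significant first): 96 89 D9 CA.
Little-endian: lowest address holds the least-significant byte.
So at ascending addresses the bytes are CA D9 89 96.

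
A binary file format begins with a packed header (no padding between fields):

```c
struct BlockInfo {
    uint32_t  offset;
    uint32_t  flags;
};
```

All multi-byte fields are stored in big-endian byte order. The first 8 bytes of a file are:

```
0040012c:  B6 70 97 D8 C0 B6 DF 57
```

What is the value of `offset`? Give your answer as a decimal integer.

`offset` is the first field, at byte offset 0, occupying 4 bytes.
Bytes at offsets 0..3: B6 70 97 D8.
In big-endian order the high byte comes first in memory.
The bytes are already most-significant first: 0xB67097D8.
0xB67097D8 = 3060832216.

3060832216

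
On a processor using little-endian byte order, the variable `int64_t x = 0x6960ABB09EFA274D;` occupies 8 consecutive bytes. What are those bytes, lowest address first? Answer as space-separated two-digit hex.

Split into bytes (most-significant first): 69 60 AB B0 9E FA 27 4D.
Little-endian: lowest address holds the least-significant byte.
So at ascending addresses the bytes are 4D 27 FA 9E B0 AB 60 69.

4D 27 FA 9E B0 AB 60 69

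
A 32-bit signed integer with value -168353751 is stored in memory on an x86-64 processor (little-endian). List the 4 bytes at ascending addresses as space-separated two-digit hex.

29 20 F7 F5

Two's complement of -168353751 in 32 bits: 168353751 = 0x0A08DFD7; invert → 0xF5F72028; add 1 → 0xF5F72029.
Split into bytes (most-significant first): F5 F7 20 29.
Little-endian: lowest address holds the least-significant byte.
So at ascending addresses the bytes are 29 20 F7 F5.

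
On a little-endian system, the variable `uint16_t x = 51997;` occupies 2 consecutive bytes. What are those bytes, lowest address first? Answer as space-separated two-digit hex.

1D CB

51997 in hexadecimal, padded to 16 bits, is 0xCB1D.
Split into bytes (most-significant first): CB 1D.
Little-endian stores the least-significant byte at the lowest address.
So at ascending addresses the bytes are 1D CB.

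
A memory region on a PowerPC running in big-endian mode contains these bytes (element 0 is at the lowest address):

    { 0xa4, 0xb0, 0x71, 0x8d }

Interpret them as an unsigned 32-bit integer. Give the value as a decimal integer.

Big-endian stores the most-significant byte at the lowest address.
The bytes are already most-significant first: 0xA4B0718D.
0xA4B0718D = 2763026829.

2763026829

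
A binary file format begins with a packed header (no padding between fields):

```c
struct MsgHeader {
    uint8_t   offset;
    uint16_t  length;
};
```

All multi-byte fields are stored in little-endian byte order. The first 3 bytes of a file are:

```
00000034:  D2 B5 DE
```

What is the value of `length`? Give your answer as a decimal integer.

`length` follows `offset` (1 byte), so it starts at byte offset 1 and occupies 2 bytes.
Bytes at offsets 1..2: B5 DE.
In little-endian order the low byte comes first in memory.
Reassemble most-significant byte first: DE B5 → 0xDEB5.
0xDEB5 = 57013.

57013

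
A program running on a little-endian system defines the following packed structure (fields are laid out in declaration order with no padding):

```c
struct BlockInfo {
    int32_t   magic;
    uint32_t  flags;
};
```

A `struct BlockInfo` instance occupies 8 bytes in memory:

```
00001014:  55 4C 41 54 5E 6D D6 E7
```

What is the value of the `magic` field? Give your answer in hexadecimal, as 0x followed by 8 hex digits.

`magic` is the first field, at byte offset 0, occupying 4 bytes.
Bytes at offsets 0..3: 55 4C 41 54.
Little-endian: lowest address holds the least-significant byte.
Reassemble most-significant byte first: 54 41 4C 55 → 0x54414C55.

0x54414C55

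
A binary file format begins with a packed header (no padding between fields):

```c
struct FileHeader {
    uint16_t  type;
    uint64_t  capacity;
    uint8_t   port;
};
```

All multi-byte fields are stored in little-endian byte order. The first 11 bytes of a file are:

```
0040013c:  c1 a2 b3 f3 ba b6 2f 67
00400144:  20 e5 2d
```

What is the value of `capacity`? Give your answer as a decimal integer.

`capacity` follows `type` (2 bytes), so it starts at byte offset 2 and occupies 8 bytes.
Bytes at offsets 2..9: B3 F3 BA B6 2F 67 20 E5.
In little-endian order the low byte comes first in memory.
Reassemble most-significant byte first: E5 20 67 2F B6 BA F3 B3 → 0xE520672FB6BAF3B3.
0xE520672FB6BAF3B3 = 16510309688567067571.

16510309688567067571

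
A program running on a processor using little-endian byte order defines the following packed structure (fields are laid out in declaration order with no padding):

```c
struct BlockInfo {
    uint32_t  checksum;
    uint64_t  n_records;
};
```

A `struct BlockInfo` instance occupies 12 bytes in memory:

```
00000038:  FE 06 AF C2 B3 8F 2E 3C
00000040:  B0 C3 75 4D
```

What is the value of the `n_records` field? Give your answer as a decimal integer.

5581582474886942643

`n_records` follows `checksum` (4 bytes), so it starts at byte offset 4 and occupies 8 bytes.
Bytes at offsets 4..11: B3 8F 2E 3C B0 C3 75 4D.
Little-endian: lowest address holds the least-significant byte.
Reassemble most-significant byte first: 4D 75 C3 B0 3C 2E 8F B3 → 0x4D75C3B03C2E8FB3.
0x4D75C3B03C2E8FB3 = 5581582474886942643.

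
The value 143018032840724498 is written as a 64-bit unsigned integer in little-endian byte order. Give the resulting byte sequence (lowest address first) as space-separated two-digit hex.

143018032840724498 in hexadecimal, padded to 64 bits, is 0x01FC1A24A3F25012.
Split into bytes (most-significant first): 01 FC 1A 24 A3 F2 50 12.
Little-endian: lowest address holds the least-significant byte.
So at ascending addresses the bytes are 12 50 F2 A3 24 1A FC 01.

12 50 F2 A3 24 1A FC 01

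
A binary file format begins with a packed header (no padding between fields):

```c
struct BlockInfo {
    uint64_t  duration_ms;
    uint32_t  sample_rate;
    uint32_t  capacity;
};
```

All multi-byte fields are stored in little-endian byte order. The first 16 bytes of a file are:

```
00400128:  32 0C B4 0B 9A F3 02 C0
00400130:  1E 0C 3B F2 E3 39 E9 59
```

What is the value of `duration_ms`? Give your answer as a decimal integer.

`duration_ms` is the first field, at byte offset 0, occupying 8 bytes.
Bytes at offsets 0..7: 32 0C B4 0B 9A F3 02 C0.
In little-endian order the low byte comes first in memory.
Reassemble most-significant byte first: C0 02 F3 9A 0B B4 0C 32 → 0xC002F39A0BB40C32.
0xC002F39A0BB40C32 = 13835888848182447154.

13835888848182447154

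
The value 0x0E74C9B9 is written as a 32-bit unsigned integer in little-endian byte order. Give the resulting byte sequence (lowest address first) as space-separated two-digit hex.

B9 C9 74 0E

Split into bytes (most-significant first): 0E 74 C9 B9.
Little-endian stores the least-significant byte at the lowest address.
So at ascending addresses the bytes are B9 C9 74 0E.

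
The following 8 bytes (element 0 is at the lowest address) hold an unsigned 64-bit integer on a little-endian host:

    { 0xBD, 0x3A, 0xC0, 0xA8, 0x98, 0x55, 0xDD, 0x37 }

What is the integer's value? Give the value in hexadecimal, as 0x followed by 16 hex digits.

0x37DD5598A8C03ABD

Little-endian: lowest address holds the least-significant byte.
Reassemble most-significant byte first: 37 DD 55 98 A8 C0 3A BD → 0x37DD5598A8C03ABD.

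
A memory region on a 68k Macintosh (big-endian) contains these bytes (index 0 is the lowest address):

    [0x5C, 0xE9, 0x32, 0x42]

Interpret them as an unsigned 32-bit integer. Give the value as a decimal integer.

Big-endian: lowest address holds the most-significant byte.
The bytes are already most-significant first: 0x5CE93242.
0x5CE93242 = 1558786626.

1558786626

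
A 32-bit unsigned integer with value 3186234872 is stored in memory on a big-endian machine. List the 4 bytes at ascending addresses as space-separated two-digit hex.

BD EA 15 F8

3186234872 in hexadecimal, padded to 32 bits, is 0xBDEA15F8.
Split into bytes (most-significant first): BD EA 15 F8.
In big-endian order the high byte comes first in memory.
So the memory order matches the most-significant-first order: BD EA 15 F8.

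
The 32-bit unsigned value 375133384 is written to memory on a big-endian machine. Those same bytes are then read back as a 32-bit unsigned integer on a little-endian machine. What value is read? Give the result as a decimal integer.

375133384 in 32-bit hexadecimal is 0x165C14C8.
Stored big-endian, the bytes at ascending addresses are 16 5C 14 C8.
Read back as little-endian, the first byte is least significant, giving 0xC8145C16.
0xC8145C16 = 3356777494.

3356777494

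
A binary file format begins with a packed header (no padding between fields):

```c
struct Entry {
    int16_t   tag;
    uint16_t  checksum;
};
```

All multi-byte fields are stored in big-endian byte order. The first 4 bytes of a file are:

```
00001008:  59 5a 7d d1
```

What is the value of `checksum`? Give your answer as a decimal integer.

`checksum` follows `tag` (2 bytes), so it starts at byte offset 2 and occupies 2 bytes.
Bytes at offsets 2..3: 7D D1.
Big-endian stores the most-significant byte at the lowest address.
The bytes are already most-significant first: 0x7DD1.
0x7DD1 = 32209.

32209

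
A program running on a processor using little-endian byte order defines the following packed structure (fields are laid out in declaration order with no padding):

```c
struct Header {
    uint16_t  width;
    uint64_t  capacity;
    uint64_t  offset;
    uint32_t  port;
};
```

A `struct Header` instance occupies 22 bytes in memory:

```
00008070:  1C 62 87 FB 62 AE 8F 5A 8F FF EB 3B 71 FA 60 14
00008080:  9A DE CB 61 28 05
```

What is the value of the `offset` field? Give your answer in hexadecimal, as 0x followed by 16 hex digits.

`offset` follows `width` (2 B), `capacity` (8 B), so it starts at offset 2 + 8 = 10 and occupies 8 bytes.
Bytes at offsets 10..17: EB 3B 71 FA 60 14 9A DE.
Little-endian stores the least-significant byte at the lowest address.
Reassemble most-significant byte first: DE 9A 14 60 FA 71 3B EB → 0xDE9A1460FA713BEB.

0xDE9A1460FA713BEB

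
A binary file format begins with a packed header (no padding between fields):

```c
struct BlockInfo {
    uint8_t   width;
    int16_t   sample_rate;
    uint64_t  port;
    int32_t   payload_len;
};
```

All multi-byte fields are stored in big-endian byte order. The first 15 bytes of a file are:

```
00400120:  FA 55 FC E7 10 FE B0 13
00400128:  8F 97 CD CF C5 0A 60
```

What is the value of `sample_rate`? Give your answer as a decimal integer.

22012

`sample_rate` follows `width` (1 byte), so it starts at byte offset 1 and occupies 2 bytes.
Bytes at offsets 1..2: 55 FC.
Big-endian: lowest address holds the most-significant byte.
The bytes are already most-significant first: 0x55FC.
0x55FC = 22012.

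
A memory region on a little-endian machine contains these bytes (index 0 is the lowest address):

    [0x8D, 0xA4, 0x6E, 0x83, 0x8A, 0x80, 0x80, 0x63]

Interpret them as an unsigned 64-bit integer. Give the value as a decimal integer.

7169871939172738189

In little-endian order the low byte comes first in memory.
Reassemble most-significant byte first: 63 80 80 8A 83 6E A4 8D → 0x6380808A836EA48D.
0x6380808A836EA48D = 7169871939172738189.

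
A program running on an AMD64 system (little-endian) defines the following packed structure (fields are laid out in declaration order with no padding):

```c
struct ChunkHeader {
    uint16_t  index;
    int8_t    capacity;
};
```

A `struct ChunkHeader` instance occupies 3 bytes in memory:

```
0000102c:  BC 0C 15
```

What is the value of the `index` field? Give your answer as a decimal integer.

3260

`index` is the first field, at byte offset 0, occupying 2 bytes.
Bytes at offsets 0..1: BC 0C.
In little-endian order the low byte comes first in memory.
Reassemble most-significant byte first: 0C BC → 0x0CBC.
0x0CBC = 3260.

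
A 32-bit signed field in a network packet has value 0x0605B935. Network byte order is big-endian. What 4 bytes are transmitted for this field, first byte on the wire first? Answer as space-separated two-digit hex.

06 05 B9 35

Split into bytes (most-significant first): 06 05 B9 35.
Big-endian: lowest address holds the most-significant byte.
So the memory order matches the most-significant-first order: 06 05 B9 35.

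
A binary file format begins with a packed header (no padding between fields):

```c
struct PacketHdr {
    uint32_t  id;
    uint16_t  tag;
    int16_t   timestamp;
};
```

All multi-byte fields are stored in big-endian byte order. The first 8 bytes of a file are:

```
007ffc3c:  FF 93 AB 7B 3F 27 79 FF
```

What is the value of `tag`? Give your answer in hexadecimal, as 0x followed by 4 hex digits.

`tag` follows `id` (4 bytes), so it starts at byte offset 4 and occupies 2 bytes.
Bytes at offsets 4..5: 3F 27.
In big-endian order the high byte comes first in memory.
The bytes are already most-significant first: 0x3F27.

0x3F27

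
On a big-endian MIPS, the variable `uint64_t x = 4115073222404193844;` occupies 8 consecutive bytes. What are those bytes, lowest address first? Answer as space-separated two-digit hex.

39 1B AD 4B 0E 1F BE 34

4115073222404193844 in hexadecimal, padded to 64 bits, is 0x391BAD4B0E1FBE34.
Split into bytes (most-significant first): 39 1B AD 4B 0E 1F BE 34.
Big-endian: lowest address holds the most-significant byte.
So the memory order matches the most-significant-first order: 39 1B AD 4B 0E 1F BE 34.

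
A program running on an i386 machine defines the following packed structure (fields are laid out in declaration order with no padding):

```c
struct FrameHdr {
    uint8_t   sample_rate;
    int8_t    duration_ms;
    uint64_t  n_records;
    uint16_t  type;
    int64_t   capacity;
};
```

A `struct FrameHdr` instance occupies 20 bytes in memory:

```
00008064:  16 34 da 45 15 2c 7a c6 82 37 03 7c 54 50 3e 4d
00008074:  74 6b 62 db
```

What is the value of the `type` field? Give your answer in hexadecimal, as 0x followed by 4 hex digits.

0x7C03

`type` follows `sample_rate` (1 B), `duration_ms` (1 B), `n_records` (8 B), so it starts at offset 1 + 1 + 8 = 10 and occupies 2 bytes.
Bytes at offsets 10..11: 03 7C.
Little-endian stores the least-significant byte at the lowest address.
Reassemble most-significant byte first: 7C 03 → 0x7C03.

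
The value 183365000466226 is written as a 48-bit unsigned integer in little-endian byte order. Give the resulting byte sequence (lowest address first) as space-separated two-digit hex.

183365000466226 in hexadecimal, padded to 48 bits, is 0xA6C4FDB78F32.
Split into bytes (most-significant first): A6 C4 FD B7 8F 32.
Little-endian stores the least-significant byte at the lowest address.
So at ascending addresses the bytes are 32 8F B7 FD C4 A6.

32 8F B7 FD C4 A6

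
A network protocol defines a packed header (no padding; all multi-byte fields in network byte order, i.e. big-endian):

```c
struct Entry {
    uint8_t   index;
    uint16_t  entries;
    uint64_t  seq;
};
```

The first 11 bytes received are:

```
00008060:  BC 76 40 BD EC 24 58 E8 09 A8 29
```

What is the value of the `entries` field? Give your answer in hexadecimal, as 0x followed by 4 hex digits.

`entries` follows `index` (1 byte), so it starts at byte offset 1 and occupies 2 bytes.
Bytes at offsets 1..2: 76 40.
Big-endian: lowest address holds the most-significant byte.
The bytes are already most-significant first: 0x7640.

0x7640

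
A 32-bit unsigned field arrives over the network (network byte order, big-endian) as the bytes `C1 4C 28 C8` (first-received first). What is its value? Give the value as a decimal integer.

In big-endian order the high byte comes first in memory.
The bytes are already most-significant first: 0xC14C28C8.
0xC14C28C8 = 3242993864.

3242993864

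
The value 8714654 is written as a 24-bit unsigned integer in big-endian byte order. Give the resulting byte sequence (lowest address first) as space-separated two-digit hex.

8714654 in hexadecimal, padded to 24 bits, is 0x84F99E.
Split into bytes (most-significant first): 84 F9 9E.
In big-endian order the high byte comes first in memory.
So the memory order matches the most-significant-first order: 84 F9 9E.

84 F9 9E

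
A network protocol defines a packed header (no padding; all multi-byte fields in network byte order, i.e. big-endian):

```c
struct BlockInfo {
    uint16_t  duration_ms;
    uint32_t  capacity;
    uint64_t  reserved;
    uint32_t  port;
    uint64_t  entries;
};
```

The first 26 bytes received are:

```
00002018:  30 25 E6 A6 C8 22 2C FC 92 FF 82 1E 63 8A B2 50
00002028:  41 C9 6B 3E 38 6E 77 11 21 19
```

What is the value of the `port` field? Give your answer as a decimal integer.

`port` follows `duration_ms` (2 B), `capacity` (4 B), `reserved` (8 B), so it starts at offset 2 + 4 + 8 = 14 and occupies 4 bytes.
Bytes at offsets 14..17: B2 50 41 C9.
In big-endian order the high byte comes first in memory.
The bytes are already most-significant first: 0xB25041C9.
0xB25041C9 = 2991604169.

2991604169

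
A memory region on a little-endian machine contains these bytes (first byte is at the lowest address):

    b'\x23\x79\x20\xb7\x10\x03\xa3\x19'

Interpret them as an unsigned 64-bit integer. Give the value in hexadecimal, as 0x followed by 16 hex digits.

0x19A30310B7207923

Little-endian stores the least-significant byte at the lowest address.
Reassemble most-significant byte first: 19 A3 03 10 B7 20 79 23 → 0x19A30310B7207923.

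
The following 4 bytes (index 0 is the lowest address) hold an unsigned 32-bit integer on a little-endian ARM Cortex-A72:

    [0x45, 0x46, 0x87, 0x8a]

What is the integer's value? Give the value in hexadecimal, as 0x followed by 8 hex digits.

0x8A874645

In little-endian order the low byte comes first in memory.
Reassemble most-significant byte first: 8A 87 46 45 → 0x8A874645.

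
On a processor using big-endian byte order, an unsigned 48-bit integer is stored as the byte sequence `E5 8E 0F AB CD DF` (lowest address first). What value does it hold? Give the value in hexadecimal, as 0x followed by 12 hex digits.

0xE58E0FABCDDF

In big-endian order the high byte comes first in memory.
The bytes are already most-significant first: 0xE58E0FABCDDF.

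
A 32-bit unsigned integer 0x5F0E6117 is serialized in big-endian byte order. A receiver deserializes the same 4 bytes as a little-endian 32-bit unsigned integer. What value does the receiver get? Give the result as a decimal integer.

Stored big-endian, the bytes at ascending addresses are 5F 0E 61 17.
Read back as little-endian, the first byte is least significant, giving 0x17610E5F.
0x17610E5F = 392236639.

392236639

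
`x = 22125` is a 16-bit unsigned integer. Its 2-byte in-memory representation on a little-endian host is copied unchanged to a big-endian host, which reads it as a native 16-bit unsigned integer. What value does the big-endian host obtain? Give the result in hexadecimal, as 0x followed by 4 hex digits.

0x6D56

22125 in 16-bit hexadecimal is 0x566D.
Stored little-endian, the bytes at ascending addresses are 6D 56.
Read back as big-endian, the last byte is least significant, giving 0x6D56.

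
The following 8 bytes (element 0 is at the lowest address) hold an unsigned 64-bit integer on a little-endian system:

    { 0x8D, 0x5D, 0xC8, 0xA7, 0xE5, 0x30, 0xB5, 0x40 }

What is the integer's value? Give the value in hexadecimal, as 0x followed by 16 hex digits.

Little-endian: lowest address holds the least-significant byte.
Reassemble most-significant byte first: 40 B5 30 E5 A7 C8 5D 8D → 0x40B530E5A7C85D8D.

0x40B530E5A7C85D8D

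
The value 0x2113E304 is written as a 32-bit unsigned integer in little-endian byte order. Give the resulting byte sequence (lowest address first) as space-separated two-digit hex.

04 E3 13 21

Split into bytes (most-significant first): 21 13 E3 04.
In little-endian order the low byte comes first in memory.
So at ascending addresses the bytes are 04 E3 13 21.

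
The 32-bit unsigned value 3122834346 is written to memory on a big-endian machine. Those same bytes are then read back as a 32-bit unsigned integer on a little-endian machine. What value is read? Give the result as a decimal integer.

2863342266

3122834346 in 32-bit hexadecimal is 0xBA22ABAA.
Stored big-endian, the bytes at ascending addresses are BA 22 AB AA.
Read back as little-endian, the first byte is least significant, giving 0xAAAB22BA.
0xAAAB22BA = 2863342266.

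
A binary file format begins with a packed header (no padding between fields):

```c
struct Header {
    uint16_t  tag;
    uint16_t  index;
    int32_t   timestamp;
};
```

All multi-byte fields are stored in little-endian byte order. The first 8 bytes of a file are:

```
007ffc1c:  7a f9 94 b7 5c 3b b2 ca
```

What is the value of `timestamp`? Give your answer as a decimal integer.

`timestamp` follows `tag` (2 B), `index` (2 B), so it starts at offset 2 + 2 = 4 and occupies 4 bytes.
Bytes at offsets 4..7: 5C 3B B2 CA.
Little-endian: lowest address holds the least-significant byte.
Reassemble most-significant byte first: CA B2 3B 5C → 0xCAB23B5C.
Top bit is set, so as a signed 32-bit value this is 0xCAB23B5C − 2^32 = -894289060.

-894289060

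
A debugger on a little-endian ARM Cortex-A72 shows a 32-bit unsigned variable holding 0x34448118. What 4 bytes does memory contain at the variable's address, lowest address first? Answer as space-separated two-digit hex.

Split into bytes (most-significant first): 34 44 81 18.
Little-endian stores the least-significant byte at the lowest address.
So at ascending addresses the bytes are 18 81 44 34.

18 81 44 34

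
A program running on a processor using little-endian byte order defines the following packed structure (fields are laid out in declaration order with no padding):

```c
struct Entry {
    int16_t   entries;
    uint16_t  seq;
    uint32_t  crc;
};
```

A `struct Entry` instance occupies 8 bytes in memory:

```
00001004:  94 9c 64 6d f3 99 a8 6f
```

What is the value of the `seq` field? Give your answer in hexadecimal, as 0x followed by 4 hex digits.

0x6D64

`seq` follows `entries` (2 bytes), so it starts at byte offset 2 and occupies 2 bytes.
Bytes at offsets 2..3: 64 6D.
Little-endian: lowest address holds the least-significant byte.
Reassemble most-significant byte first: 6D 64 → 0x6D64.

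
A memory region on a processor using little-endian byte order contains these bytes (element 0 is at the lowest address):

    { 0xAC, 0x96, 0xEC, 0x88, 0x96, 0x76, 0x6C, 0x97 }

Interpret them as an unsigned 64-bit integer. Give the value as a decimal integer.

10911226386126247596

Little-endian stores the least-significant byte at the lowest address.
Reassemble most-significant byte first: 97 6C 76 96 88 EC 96 AC → 0x976C769688EC96AC.
0x976C769688EC96AC = 10911226386126247596.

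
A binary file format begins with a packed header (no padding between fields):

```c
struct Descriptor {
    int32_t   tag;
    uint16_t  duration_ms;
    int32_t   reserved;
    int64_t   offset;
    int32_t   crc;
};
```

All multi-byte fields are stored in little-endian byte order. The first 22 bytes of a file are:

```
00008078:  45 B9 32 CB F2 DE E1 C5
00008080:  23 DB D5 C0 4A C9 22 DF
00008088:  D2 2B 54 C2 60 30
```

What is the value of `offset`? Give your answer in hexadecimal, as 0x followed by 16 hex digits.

`offset` follows `tag` (4 B), `duration_ms` (2 B), `reserved` (4 B), so it starts at offset 4 + 2 + 4 = 10 and occupies 8 bytes.
Bytes at offsets 10..17: D5 C0 4A C9 22 DF D2 2B.
Little-endian: lowest address holds the least-significant byte.
Reassemble most-significant byte first: 2B D2 DF 22 C9 4A C0 D5 → 0x2BD2DF22C94AC0D5.

0x2BD2DF22C94AC0D5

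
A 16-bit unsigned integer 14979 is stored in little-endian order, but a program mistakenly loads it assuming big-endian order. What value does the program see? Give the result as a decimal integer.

14979 in 16-bit hexadecimal is 0x3A83.
Stored little-endian, the bytes at ascending addresses are 83 3A.
Read back as big-endian, the last byte is least significant, giving 0x833A.
0x833A = 33594.

33594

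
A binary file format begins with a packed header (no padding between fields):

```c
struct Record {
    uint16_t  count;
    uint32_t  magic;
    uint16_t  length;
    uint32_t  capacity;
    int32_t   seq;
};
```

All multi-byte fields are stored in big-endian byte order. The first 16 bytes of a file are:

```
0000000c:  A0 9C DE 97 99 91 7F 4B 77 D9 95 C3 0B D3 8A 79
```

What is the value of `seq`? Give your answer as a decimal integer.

198412921

`seq` follows `count` (2 B), `magic` (4 B), `length` (2 B), `capacity` (4 B), so it starts at offset 2 + 4 + 2 + 4 = 12 and occupies 4 bytes.
Bytes at offsets 12..15: 0B D3 8A 79.
Big-endian: lowest address holds the most-significant byte.
The bytes are already most-significant first: 0x0BD38A79.
0x0BD38A79 = 198412921.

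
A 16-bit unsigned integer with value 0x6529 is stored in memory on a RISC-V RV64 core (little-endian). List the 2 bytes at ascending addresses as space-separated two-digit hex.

Split into bytes (most-significant first): 65 29.
Little-endian: lowest address holds the least-significant byte.
So at ascending addresses the bytes are 29 65.

29 65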